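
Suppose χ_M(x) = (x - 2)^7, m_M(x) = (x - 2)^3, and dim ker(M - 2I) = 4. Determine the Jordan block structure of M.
Jordan blocks: (2, 3), (2, 2), (2, 1), (2, 1)

λ = 2: algebraic multiplicity 7 (exponent in χ_M), largest block size 3 (exponent in m_M), 4 blocks (geometric multiplicity). These force block sizes [3, 2, 1, 1].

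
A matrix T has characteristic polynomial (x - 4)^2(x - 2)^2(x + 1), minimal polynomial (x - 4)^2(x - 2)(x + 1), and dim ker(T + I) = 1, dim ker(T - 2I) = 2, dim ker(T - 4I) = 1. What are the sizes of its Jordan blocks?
λ = -1: algebraic multiplicity 1 (exponent in χ_T), largest block size 1 (exponent in m_T), 1 block (geometric multiplicity). This forces block sizes [1].
λ = 2: algebraic multiplicity 2 (exponent in χ_T), largest block size 1 (exponent in m_T), 2 blocks (geometric multiplicity). These force block sizes [1, 1].
λ = 4: algebraic multiplicity 2 (exponent in χ_T), largest block size 2 (exponent in m_T), 1 block (geometric multiplicity). This forces block sizes [2].

Jordan blocks: (-1, 1), (2, 1), (2, 1), (4, 2)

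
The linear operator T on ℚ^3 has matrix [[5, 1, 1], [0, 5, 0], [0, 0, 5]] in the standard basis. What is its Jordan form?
J = [[5, 1, 0], [0, 5, 0], [0, 0, 5]]

The characteristic polynomial is det(xI - A) = (x - 5)^3, so the eigenvalues are 5 (algebraic multiplicity 3).

For λ = 5: rank(A - 5I) = 1, rank((A - 5I)^2) = 0. The eigenspace has dimension 3 - 1 = 2, so there are 2 Jordan blocks; the rank sequence gives block sizes [2, 1].

Assembling the blocks gives the Jordan form J above.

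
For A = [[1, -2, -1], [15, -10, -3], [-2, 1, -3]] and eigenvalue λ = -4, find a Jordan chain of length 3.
v_1 = [[1, 2, 0]]^T, v_2 = [[1, 3, 0]]^T, v_3 = [[-1, -3, 1]]^T

We seek v_1 ∈ ker((A + 4I)^3) \ ker((A + 4I)^2), then set v_{i+1} = (A + 4I) v_i.

One such chain is v_1 = [[1, 2, 0]]^T, v_2 = [[1, 3, 0]]^T, v_3 = [[-1, -3, 1]]^T. Check: (A + 4I) v_3 = [[0, 0, 0]]^T = 0.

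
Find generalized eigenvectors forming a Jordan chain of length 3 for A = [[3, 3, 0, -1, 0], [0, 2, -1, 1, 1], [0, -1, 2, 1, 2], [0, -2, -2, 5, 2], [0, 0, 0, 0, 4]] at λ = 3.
We seek v_1 ∈ ker((A - 3I)^3) \ ker((A - 3I)^2), then set v_{i+1} = (A - 3I) v_i.

One such chain is v_1 = [[0, 0, 0, 1, 0]]^T, v_2 = [[-1, 1, 1, 2, 0]]^T, v_3 = [[1, 0, 0, 0, 0]]^T. Check: (A - 3I) v_3 = [[0, 0, 0, 0, 0]]^T = 0.

v_1 = [[0, 0, 0, 1, 0]]^T, v_2 = [[-1, 1, 1, 2, 0]]^T, v_3 = [[1, 0, 0, 0, 0]]^T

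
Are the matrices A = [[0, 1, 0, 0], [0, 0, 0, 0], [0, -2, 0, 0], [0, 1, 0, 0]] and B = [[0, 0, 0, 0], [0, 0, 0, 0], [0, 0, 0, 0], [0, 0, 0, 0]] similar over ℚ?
Both have characteristic polynomial x^4, but the minimal polynomial of A is x^2 while the minimal polynomial of B is x. The minimal polynomial is a similarity invariant, so A and B are not similar.

No.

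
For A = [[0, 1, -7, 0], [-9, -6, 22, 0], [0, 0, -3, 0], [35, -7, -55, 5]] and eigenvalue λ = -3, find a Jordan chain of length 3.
We seek v_1 ∈ ker((A + 3I)^3) \ ker((A + 3I)^2), then set v_{i+1} = (A + 3I) v_i.

One such chain is v_1 = [[3, -4, 1, -8]]^T, v_2 = [[-2, 7, 0, 14]]^T, v_3 = [[1, -3, 0, -7]]^T. Check: (A + 3I) v_3 = [[0, 0, 0, 0]]^T = 0.

v_1 = [[3, -4, 1, -8]]^T, v_2 = [[-2, 7, 0, 14]]^T, v_3 = [[1, -3, 0, -7]]^T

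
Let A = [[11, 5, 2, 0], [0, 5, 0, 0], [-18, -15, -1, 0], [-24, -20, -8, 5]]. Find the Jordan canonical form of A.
J = [[5, 1, 0, 0], [0, 5, 0, 0], [0, 0, 5, 0], [0, 0, 0, 5]]

The characteristic polynomial is det(xI - A) = (x - 5)^4, so the eigenvalues are 5 (algebraic multiplicity 4).

For λ = 5: rank(A - 5I) = 1, rank((A - 5I)^2) = 0. The eigenspace has dimension 4 - 1 = 3, so there are 3 Jordan blocks; the rank sequence gives block sizes [2, 1, 1].

Assembling the blocks gives the Jordan form J above.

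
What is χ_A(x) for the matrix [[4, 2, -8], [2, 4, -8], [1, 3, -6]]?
xI - A = [[x - 4, -2, 8], [-2, x - 4, 8], [-1, -3, x + 6]].

Expanding det(xI - A) along the first row:
det(xI - A) = + (x - 4)·det([[x - 4, 8], [-3, x + 6]]) - (-2)·det([[-2, 8], [-1, x + 6]]) + (8)·det([[-2, x - 4], [-1, -3]]).

Evaluating gives χ_A(x) = x^3 - 2x^2 - 4x + 8 = (x - 2)^2(x + 2).

χ_A(x) = (x - 2)^2(x + 2)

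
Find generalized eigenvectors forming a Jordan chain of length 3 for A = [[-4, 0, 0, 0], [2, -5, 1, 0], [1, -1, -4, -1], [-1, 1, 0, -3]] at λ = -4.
v_1 = [[0, 0, 1, 0]]^T, v_2 = [[0, 1, 0, 0]]^T, v_3 = [[0, -1, -1, 1]]^T

We seek v_1 ∈ ker((A + 4I)^3) \ ker((A + 4I)^2), then set v_{i+1} = (A + 4I) v_i.

One such chain is v_1 = [[0, 0, 1, 0]]^T, v_2 = [[0, 1, 0, 0]]^T, v_3 = [[0, -1, -1, 1]]^T. Check: (A + 4I) v_3 = [[0, 0, 0, 0]]^T = 0.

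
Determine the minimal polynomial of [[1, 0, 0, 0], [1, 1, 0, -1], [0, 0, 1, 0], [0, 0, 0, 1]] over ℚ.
The characteristic polynomial factors as (x - 1)^4. The minimal polynomial is ∏(x - λ)^{k_λ} where k_λ is the size of the largest Jordan block at λ.

For λ = 1: rank(A - I) = 1, and the largest Jordan block has size 2 (the smallest k with rank((A - I)^k) = rank((A - I)^(k+1))).

So m_A(x) = (x - 1)^2.

m_A(x) = (x - 1)^2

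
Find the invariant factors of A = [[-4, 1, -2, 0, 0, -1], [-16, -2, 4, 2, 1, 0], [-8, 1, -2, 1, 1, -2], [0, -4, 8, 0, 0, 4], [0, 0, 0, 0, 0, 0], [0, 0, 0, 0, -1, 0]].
The Jordan structure of A has elementary divisors (x + 4)^2, x^3, x. Arranging the block sizes at each eigenvalue in decreasing order and taking row products gives the invariant factors.

Invariant factors (smallest first, each dividing the next): x, x^3(x + 4)^2.

Check: the last factor x^3(x + 4)^2 is the minimal polynomial, and the product x^4(x + 4)^2 is the characteristic polynomial.

x, x^3(x + 4)^2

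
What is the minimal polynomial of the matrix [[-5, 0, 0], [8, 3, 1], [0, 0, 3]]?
m_A(x) = (x - 3)^2(x + 5)

The characteristic polynomial factors as (x - 3)^2(x + 5). The minimal polynomial is ∏(x - λ)^{k_λ} where k_λ is the size of the largest Jordan block at λ.

For λ = -5: rank(A + 5I) = 2, and the largest Jordan block has size 1 (the smallest k with rank((A + 5I)^k) = rank((A + 5I)^(k+1))).
For λ = 3: rank(A - 3I) = 2, and the largest Jordan block has size 2 (the smallest k with rank((A - 3I)^k) = rank((A - 3I)^(k+1))).

So m_A(x) = (x - 3)^2(x + 5).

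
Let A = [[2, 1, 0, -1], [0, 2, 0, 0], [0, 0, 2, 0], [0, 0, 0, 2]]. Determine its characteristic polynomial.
χ_A(x) = (x - 2)^4

xI - A = [[x - 2, -1, 0, 1], [0, x - 2, 0, 0], [0, 0, x - 2, 0], [0, 0, 0, x - 2]].

Expanding det(xI - A) along the first row:
det(xI - A) = + (x - 2)·det([[x - 2, 0, 0], [0, x - 2, 0], [0, 0, x - 2]]) - (-1)·det([[0, 0, 0], [0, x - 2, 0], [0, 0, x - 2]]) + (0)·det([[0, x - 2, 0], [0, 0, 0], [0, 0, x - 2]]) - (1)·det([[0, x - 2, 0], [0, 0, x - 2], [0, 0, 0]]).

Evaluating gives χ_A(x) = x^4 - 8x^3 + 24x^2 - 32x + 16 = (x - 2)^4.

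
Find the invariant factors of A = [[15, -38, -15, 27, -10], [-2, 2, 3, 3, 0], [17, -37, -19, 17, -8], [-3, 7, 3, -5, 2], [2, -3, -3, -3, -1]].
x + 1, (x + 1)(x + 2)^3

The Jordan structure of A has elementary divisors (x + 2)^3, (x + 1), (x + 1). Arranging the block sizes at each eigenvalue in decreasing order and taking row products gives the invariant factors.

Invariant factors (smallest first, each dividing the next): x + 1, (x + 1)(x + 2)^3.

Check: the last factor (x + 1)(x + 2)^3 is the minimal polynomial, and the product (x + 1)^2(x + 2)^3 is the characteristic polynomial.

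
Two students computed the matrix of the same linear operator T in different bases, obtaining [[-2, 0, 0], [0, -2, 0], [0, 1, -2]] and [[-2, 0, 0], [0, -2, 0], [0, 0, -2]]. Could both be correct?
No.

Both have characteristic polynomial (x + 2)^3, but the minimal polynomial of A is (x + 2)^2 while the minimal polynomial of B is x + 2. The minimal polynomial is a similarity invariant, so A and B are not similar.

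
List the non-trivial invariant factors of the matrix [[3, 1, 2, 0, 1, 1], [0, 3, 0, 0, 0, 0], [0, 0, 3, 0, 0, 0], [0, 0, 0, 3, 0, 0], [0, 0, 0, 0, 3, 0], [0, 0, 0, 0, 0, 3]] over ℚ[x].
The Jordan structure of A has elementary divisors (x - 3)^2, (x - 3), (x - 3), (x - 3), (x - 3). Arranging the block sizes at each eigenvalue in decreasing order and taking row products gives the invariant factors.

Invariant factors (smallest first, each dividing the next): x - 3, x - 3, x - 3, x - 3, (x - 3)^2.

Check: the last factor (x - 3)^2 is the minimal polynomial, and the product (x - 3)^6 is the characteristic polynomial.

x - 3, x - 3, x - 3, x - 3, (x - 3)^2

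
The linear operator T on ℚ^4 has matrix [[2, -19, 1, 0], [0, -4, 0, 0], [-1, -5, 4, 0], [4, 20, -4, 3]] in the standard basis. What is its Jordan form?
The characteristic polynomial is det(xI - A) = (x - 3)^3(x + 4), so the eigenvalues are -4 (algebraic multiplicity 1), 3 (algebraic multiplicity 3).

For λ = -4: algebraic multiplicity 1 gives one 1×1 block.

For λ = 3: rank(A - 3I) = 2, rank((A - 3I)^2) = 1. The eigenspace has dimension 4 - 2 = 2, so there are 2 Jordan blocks; the rank sequence gives block sizes [2, 1].

Assembling the blocks gives the Jordan form J above.

J = [[-4, 0, 0, 0], [0, 3, 1, 0], [0, 0, 3, 0], [0, 0, 0, 3]]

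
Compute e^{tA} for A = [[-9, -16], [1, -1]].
e^{tA} = [[(1 - 4*t)*e^{-5*t}, -16*t*e^{-5*t}], [t*e^{-5*t}, (4*t + 1)*e^{-5*t}]]

A has Jordan form J = [[-5, 1], [0, -5]] with A = PJP^{-1}, so e^{tA} = P e^{tJ} P^{-1}.

For a Jordan block J_k(λ), e^{tJ_k(λ)} = e^{λt} · (I + tN + t^2 N^2/2! + ... + t^{k-1} N^{k-1}/(k-1)!) where N is the nilpotent superdiagonal part.

Assembling the blocks and conjugating back gives the entries of e^{tA} as shown above.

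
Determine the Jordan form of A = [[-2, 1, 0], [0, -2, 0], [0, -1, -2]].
J = [[-2, 1, 0], [0, -2, 0], [0, 0, -2]]

The characteristic polynomial is det(xI - A) = (x + 2)^3, so the eigenvalues are -2 (algebraic multiplicity 3).

For λ = -2: rank(A + 2I) = 1, rank((A + 2I)^2) = 0. The eigenspace has dimension 3 - 1 = 2, so there are 2 Jordan blocks; the rank sequence gives block sizes [2, 1].

Assembling the blocks gives the Jordan form J above.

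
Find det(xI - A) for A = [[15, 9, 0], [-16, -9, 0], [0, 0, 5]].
xI - A = [[x - 15, -9, 0], [16, x + 9, 0], [0, 0, x - 5]].

Expanding det(xI - A) along the first row:
det(xI - A) = + (x - 15)·det([[x + 9, 0], [0, x - 5]]) - (-9)·det([[16, 0], [0, x - 5]]) + (0)·det([[16, x + 9], [0, 0]]).

Evaluating gives χ_A(x) = x^3 - 11x^2 + 39x - 45 = (x - 5)(x - 3)^2.

χ_A(x) = (x - 5)(x - 3)^2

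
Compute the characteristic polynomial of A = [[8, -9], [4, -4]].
xI - A = [[x - 8, 9], [-4, x + 4]].

Expanding det(xI - A) along the first row:
det(xI - A) = + (x - 8)·det([[x + 4]]) - (9)·det([[-4]]).

Evaluating gives χ_A(x) = x^2 - 4x + 4 = (x - 2)^2.

χ_A(x) = (x - 2)^2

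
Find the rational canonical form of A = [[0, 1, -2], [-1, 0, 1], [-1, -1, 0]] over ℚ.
R = [[0, 0, -3], [1, 0, 0], [0, 1, 0]]

The invariant factors of A (the non-unit diagonal entries of the Smith normal form of xI - A over ℚ[x]) are x^3 + 3, each dividing the next. The characteristic polynomial is their product, x^3 + 3.

The rational canonical form is the block-diagonal matrix of companion matrices C(f_i):
R = [[0, 0, -3], [1, 0, 0], [0, 1, 0]].

Note the characteristic polynomial does not split into linear factors over ℚ, so A has no Jordan form over ℚ; the rational canonical form exists over any field.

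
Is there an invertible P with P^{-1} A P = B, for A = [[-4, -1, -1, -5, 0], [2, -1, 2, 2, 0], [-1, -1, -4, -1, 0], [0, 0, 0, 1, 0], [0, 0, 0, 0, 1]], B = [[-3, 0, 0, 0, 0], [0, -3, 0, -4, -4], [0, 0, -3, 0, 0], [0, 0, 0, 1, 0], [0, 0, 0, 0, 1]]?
No.

Both have characteristic polynomial (x - 1)^2(x + 3)^3, but the minimal polynomial of A is (x - 1)(x + 3)^2 while the minimal polynomial of B is (x - 1)(x + 3). The minimal polynomial is a similarity invariant, so A and B are not similar.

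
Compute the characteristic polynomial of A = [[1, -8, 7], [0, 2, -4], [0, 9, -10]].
χ_A(x) = (x - 1)(x + 4)^2

xI - A = [[x - 1, 8, -7], [0, x - 2, 4], [0, -9, x + 10]].

Expanding det(xI - A) along the first row:
det(xI - A) = + (x - 1)·det([[x - 2, 4], [-9, x + 10]]) - (8)·det([[0, 4], [0, x + 10]]) + (-7)·det([[0, x - 2], [0, -9]]).

Evaluating gives χ_A(x) = x^3 + 7x^2 + 8x - 16 = (x - 1)(x + 4)^2.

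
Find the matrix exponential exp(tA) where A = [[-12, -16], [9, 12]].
A has Jordan form J = [[0, 1], [0, 0]] with A = PJP^{-1}, so e^{tA} = P e^{tJ} P^{-1}.

For a Jordan block J_k(λ), e^{tJ_k(λ)} = e^{λt} · (I + tN + t^2 N^2/2! + ... + t^{k-1} N^{k-1}/(k-1)!) where N is the nilpotent superdiagonal part.

Assembling the blocks and conjugating back gives the entries of e^{tA} as shown above.

e^{tA} = [[1 - 12*t, -16*t], [9*t, 12*t + 1]]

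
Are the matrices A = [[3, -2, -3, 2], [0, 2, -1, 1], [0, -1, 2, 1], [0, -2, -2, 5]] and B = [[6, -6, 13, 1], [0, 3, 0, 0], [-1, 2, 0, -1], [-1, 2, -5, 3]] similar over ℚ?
Yes.

Two matrices over a field are similar if and only if they have the same invariant factors.

Both A and B have characteristic polynomial (x - 3)^4 and minimal polynomial (x - 3)^3. Computing further, both have invariant factors x - 3, (x - 3)^3. Hence A and B are similar.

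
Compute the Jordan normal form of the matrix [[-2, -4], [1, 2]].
The characteristic polynomial is det(xI - A) = x^2, so the eigenvalues are 0 (algebraic multiplicity 2).

For λ = 0: rank(A) = 1, rank(A^2) = 0. The eigenspace has dimension 2 - 1 = 1, so there is 1 Jordan block; the rank sequence gives block sizes [2].

Assembling the blocks gives the Jordan form J above.

J = [[0, 1], [0, 0]]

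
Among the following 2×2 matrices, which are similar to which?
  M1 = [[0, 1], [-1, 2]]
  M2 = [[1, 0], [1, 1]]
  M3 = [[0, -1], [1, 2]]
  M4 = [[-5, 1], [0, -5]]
2 classes: {M1, M2, M3}, {M4}

Characteristic polynomials: χ_{M1} = (x - 1)^2, χ_{M2} = (x - 1)^2, χ_{M3} = (x - 1)^2, χ_{M4} = (x + 5)^2.

{M1, M2, M3}: invariant factors (x - 1)^2.

{M4}: invariant factors (x + 5)^2.

Matrices are similar if and only if their invariant-factor lists agree; the partition into similarity classes is {M1, M2, M3}, {M4}.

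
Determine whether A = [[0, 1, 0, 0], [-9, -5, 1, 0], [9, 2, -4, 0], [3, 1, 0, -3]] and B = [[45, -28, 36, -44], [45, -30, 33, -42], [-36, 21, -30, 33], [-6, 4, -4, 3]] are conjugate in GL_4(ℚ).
Two matrices over a field are similar if and only if they have the same invariant factors.

Both A and B have characteristic polynomial (x + 3)^4 and minimal polynomial (x + 3)^3. Computing further, both have invariant factors x + 3, (x + 3)^3. Hence A and B are similar.

Yes.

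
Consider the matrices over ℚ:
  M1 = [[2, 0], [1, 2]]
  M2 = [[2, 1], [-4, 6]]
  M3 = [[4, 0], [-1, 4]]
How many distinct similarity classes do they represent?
Characteristic polynomials: χ_{M1} = (x - 2)^2, χ_{M2} = (x - 4)^2, χ_{M3} = (x - 4)^2.

{M1}: invariant factors (x - 2)^2.

{M2, M3}: invariant factors (x - 4)^2.

Matrices are similar if and only if their invariant-factor lists agree; the partition into similarity classes is {M1}, {M2, M3}.

2 classes: {M1}, {M2, M3}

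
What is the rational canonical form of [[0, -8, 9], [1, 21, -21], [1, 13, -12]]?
The invariant factors of A (the non-unit diagonal entries of the Smith normal form of xI - A over ℚ[x]) are x(x - 5)(x - 4), each dividing the next. The characteristic polynomial is their product, x(x - 5)(x - 4).

The rational canonical form is the block-diagonal matrix of companion matrices C(f_i):
R = [[0, 0, 0], [1, 0, -20], [0, 1, 9]].

R = [[0, 0, 0], [1, 0, -20], [0, 1, 9]]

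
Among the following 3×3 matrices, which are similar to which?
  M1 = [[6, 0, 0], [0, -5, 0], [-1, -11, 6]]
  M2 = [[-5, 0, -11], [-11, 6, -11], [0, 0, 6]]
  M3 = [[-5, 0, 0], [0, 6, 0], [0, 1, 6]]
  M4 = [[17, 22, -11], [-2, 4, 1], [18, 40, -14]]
Characteristic polynomials: χ_{M1} = (x - 6)^2(x + 5), χ_{M2} = (x - 6)^2(x + 5), χ_{M3} = (x - 6)^2(x + 5), χ_{M4} = (x - 6)^2(x + 5).

{M1, M3, M4}: invariant factors (x - 6)^2(x + 5).

{M2}: invariant factors x - 6, (x - 6)(x + 5).

Matrices are similar if and only if their invariant-factor lists agree; the partition into similarity classes is {M1, M3, M4}, {M2}.

2 classes: {M1, M3, M4}, {M2}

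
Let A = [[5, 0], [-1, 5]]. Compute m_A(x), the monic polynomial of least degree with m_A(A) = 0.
The characteristic polynomial factors as (x - 5)^2. The minimal polynomial is ∏(x - λ)^{k_λ} where k_λ is the size of the largest Jordan block at λ.

For λ = 5: rank(A - 5I) = 1, and the largest Jordan block has size 2 (the smallest k with rank((A - 5I)^k) = rank((A - 5I)^(k+1))).

So m_A(x) = (x - 5)^2.

m_A(x) = (x - 5)^2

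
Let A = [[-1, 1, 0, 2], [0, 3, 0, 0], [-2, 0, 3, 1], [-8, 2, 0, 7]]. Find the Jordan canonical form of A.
The characteristic polynomial is det(xI - A) = (x - 3)^4, so the eigenvalues are 3 (algebraic multiplicity 4).

For λ = 3: rank(A - 3I) = 2, rank((A - 3I)^2) = 0. The eigenspace has dimension 4 - 2 = 2, so there are 2 Jordan blocks; the rank sequence gives block sizes [2, 2].

Assembling the blocks gives the Jordan form J above.

J = [[3, 1, 0, 0], [0, 3, 0, 0], [0, 0, 3, 1], [0, 0, 0, 3]]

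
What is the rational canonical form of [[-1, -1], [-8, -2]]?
R = [[0, 6], [1, -3]]

The invariant factors of A (the non-unit diagonal entries of the Smith normal form of xI - A over ℚ[x]) are x^2 + 3x - 6, each dividing the next. The characteristic polynomial is their product, x^2 + 3x - 6.

The rational canonical form is the block-diagonal matrix of companion matrices C(f_i):
R = [[0, 6], [1, -3]].

Note the characteristic polynomial does not split into linear factors over ℚ, so A has no Jordan form over ℚ; the rational canonical form exists over any field.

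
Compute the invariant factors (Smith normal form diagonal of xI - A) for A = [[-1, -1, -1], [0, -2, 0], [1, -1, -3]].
The Jordan structure of A has elementary divisors (x + 2)^2, (x + 2). Arranging the block sizes at each eigenvalue in decreasing order and taking row products gives the invariant factors.

Invariant factors (smallest first, each dividing the next): x + 2, (x + 2)^2.

Check: the last factor (x + 2)^2 is the minimal polynomial, and the product (x + 2)^3 is the characteristic polynomial.

x + 2, (x + 2)^2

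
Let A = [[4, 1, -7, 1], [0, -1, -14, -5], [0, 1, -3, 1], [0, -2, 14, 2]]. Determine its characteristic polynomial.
χ_A(x) = (x - 4)^2(x + 3)^2

xI - A = [[x - 4, -1, 7, -1], [0, x + 1, 14, 5], [0, -1, x + 3, -1], [0, 2, -14, x - 2]].

Expanding det(xI - A) along the first row:
det(xI - A) = + (x - 4)·det([[x + 1, 14, 5], [-1, x + 3, -1], [2, -14, x - 2]]) - (-1)·det([[0, 14, 5], [0, x + 3, -1], [0, -14, x - 2]]) + (7)·det([[0, x + 1, 5], [0, -1, -1], [0, 2, x - 2]]) - (-1)·det([[0, x + 1, 14], [0, -1, x + 3], [0, 2, -14]]).

Evaluating gives χ_A(x) = x^4 - 2x^3 - 23x^2 + 24x + 144 = (x - 4)^2(x + 3)^2.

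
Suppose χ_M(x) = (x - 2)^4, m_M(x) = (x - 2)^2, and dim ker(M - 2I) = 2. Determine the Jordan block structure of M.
λ = 2: algebraic multiplicity 4 (exponent in χ_M), largest block size 2 (exponent in m_M), 2 blocks (geometric multiplicity). These force block sizes [2, 2].

Jordan blocks: (2, 2), (2, 2)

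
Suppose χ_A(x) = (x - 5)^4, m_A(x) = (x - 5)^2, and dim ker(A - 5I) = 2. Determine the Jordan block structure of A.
λ = 5: algebraic multiplicity 4 (exponent in χ_A), largest block size 2 (exponent in m_A), 2 blocks (geometric multiplicity). These force block sizes [2, 2].

Jordan blocks: (5, 2), (5, 2)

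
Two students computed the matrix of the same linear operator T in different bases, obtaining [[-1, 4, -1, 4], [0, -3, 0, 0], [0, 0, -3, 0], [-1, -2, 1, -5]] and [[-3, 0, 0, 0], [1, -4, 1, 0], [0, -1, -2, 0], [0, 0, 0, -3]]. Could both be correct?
Yes.

Two matrices over a field are similar if and only if they have the same invariant factors.

Both A and B have characteristic polynomial (x + 3)^4 and minimal polynomial (x + 3)^3. Computing further, both have invariant factors x + 3, (x + 3)^3. Hence A and B are similar.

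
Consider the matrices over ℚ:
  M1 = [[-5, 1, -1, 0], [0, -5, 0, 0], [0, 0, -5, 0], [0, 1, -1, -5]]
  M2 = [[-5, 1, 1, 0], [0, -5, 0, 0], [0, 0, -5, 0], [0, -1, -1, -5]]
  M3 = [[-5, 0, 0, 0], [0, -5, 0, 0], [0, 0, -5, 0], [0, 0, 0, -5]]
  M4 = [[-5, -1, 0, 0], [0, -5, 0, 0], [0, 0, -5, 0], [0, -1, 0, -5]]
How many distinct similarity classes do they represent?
2 classes: {M1, M2, M4}, {M3}

Characteristic polynomials: χ_{M1} = (x + 5)^4, χ_{M2} = (x + 5)^4, χ_{M3} = (x + 5)^4, χ_{M4} = (x + 5)^4.

{M1, M2, M4}: invariant factors x + 5, x + 5, (x + 5)^2.

{M3}: invariant factors x + 5, x + 5, x + 5, x + 5.

Matrices are similar if and only if their invariant-factor lists agree; the partition into similarity classes is {M1, M2, M4}, {M3}.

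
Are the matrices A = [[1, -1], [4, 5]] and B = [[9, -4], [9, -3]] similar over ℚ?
Yes.

Two matrices over a field are similar if and only if they have the same invariant factors.

Both A and B have characteristic polynomial (x - 3)^2 and minimal polynomial (x - 3)^2. Computing further, both have invariant factors (x - 3)^2. Hence A and B are similar.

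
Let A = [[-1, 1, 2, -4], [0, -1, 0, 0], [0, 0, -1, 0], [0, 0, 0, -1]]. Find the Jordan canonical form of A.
The characteristic polynomial is det(xI - A) = (x + 1)^4, so the eigenvalues are -1 (algebraic multiplicity 4).

For λ = -1: rank(A + I) = 1, rank((A + I)^2) = 0. The eigenspace has dimension 4 - 1 = 3, so there are 3 Jordan blocks; the rank sequence gives block sizes [2, 1, 1].

Assembling the blocks gives the Jordan form J above.

J = [[-1, 1, 0, 0], [0, -1, 0, 0], [0, 0, -1, 0], [0, 0, 0, -1]]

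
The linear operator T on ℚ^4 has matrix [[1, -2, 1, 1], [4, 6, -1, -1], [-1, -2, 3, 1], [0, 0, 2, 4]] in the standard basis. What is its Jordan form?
J = [[2, 0, 0, 0], [0, 4, 1, 0], [0, 0, 4, 1], [0, 0, 0, 4]]

The characteristic polynomial is det(xI - A) = (x - 4)^3(x - 2), so the eigenvalues are 2 (algebraic multiplicity 1), 4 (algebraic multiplicity 3).

For λ = 2: algebraic multiplicity 1 gives one 1×1 block.

For λ = 4: rank(A - 4I) = 3, rank((A - 4I)^2) = 2, rank((A - 4I)^3) = 1. The eigenspace has dimension 4 - 3 = 1, so there is 1 Jordan block; the rank sequence gives block sizes [3].

Assembling the blocks gives the Jordan form J above.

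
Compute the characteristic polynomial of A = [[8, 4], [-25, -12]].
xI - A = [[x - 8, -4], [25, x + 12]].

Expanding det(xI - A) along the first row:
det(xI - A) = + (x - 8)·det([[x + 12]]) - (-4)·det([[25]]).

Evaluating gives χ_A(x) = x^2 + 4x + 4 = (x + 2)^2.

χ_A(x) = (x + 2)^2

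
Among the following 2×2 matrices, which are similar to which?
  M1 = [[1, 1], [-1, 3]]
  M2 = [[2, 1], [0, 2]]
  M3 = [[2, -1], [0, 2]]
Characteristic polynomials: χ_{M1} = (x - 2)^2, χ_{M2} = (x - 2)^2, χ_{M3} = (x - 2)^2.

{M1, M2, M3}: invariant factors (x - 2)^2.

Matrices are similar if and only if their invariant-factor lists agree; the partition into similarity classes is {M1, M2, M3}.

1 class: {M1, M2, M3}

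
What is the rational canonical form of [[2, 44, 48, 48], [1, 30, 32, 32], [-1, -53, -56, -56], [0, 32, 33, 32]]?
R = [[0, 0, 0, -16], [1, 0, 0, 32], [0, 1, 0, -24], [0, 0, 1, 8]]

The invariant factors of A (the non-unit diagonal entries of the Smith normal form of xI - A over ℚ[x]) are (x - 2)^4, each dividing the next. The characteristic polynomial is their product, (x - 2)^4.

The rational canonical form is the block-diagonal matrix of companion matrices C(f_i):
R = [[0, 0, 0, -16], [1, 0, 0, 32], [0, 1, 0, -24], [0, 0, 1, 8]].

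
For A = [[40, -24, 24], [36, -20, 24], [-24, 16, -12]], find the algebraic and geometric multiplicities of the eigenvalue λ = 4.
The characteristic polynomial is x(x - 4)^2, so the factor x - 4 appears with exponent 2: the algebraic multiplicity is 2.

rank(A - 4I) = 1, so the eigenspace has dimension 3 - 1 = 2: the geometric multiplicity is 2.

algebraic multiplicity 2, geometric multiplicity 2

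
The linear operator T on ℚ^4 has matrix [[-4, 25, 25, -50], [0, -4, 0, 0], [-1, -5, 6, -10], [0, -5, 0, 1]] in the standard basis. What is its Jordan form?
The characteristic polynomial is det(xI - A) = (x - 1)^3(x + 4), so the eigenvalues are -4 (algebraic multiplicity 1), 1 (algebraic multiplicity 3).

For λ = -4: algebraic multiplicity 1 gives one 1×1 block.

For λ = 1: rank(A - I) = 2, rank((A - I)^2) = 1. The eigenspace has dimension 4 - 2 = 2, so there are 2 Jordan blocks; the rank sequence gives block sizes [2, 1].

Assembling the blocks gives the Jordan form J above.

J = [[-4, 0, 0, 0], [0, 1, 1, 0], [0, 0, 1, 0], [0, 0, 0, 1]]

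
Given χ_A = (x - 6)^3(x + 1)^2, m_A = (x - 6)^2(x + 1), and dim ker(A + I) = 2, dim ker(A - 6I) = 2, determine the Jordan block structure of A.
Jordan blocks: (-1, 1), (-1, 1), (6, 2), (6, 1)

λ = -1: algebraic multiplicity 2 (exponent in χ_A), largest block size 1 (exponent in m_A), 2 blocks (geometric multiplicity). These force block sizes [1, 1].
λ = 6: algebraic multiplicity 3 (exponent in χ_A), largest block size 2 (exponent in m_A), 2 blocks (geometric multiplicity). These force block sizes [2, 1].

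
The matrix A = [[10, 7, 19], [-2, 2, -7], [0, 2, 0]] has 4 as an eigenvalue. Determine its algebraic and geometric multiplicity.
algebraic multiplicity 3, geometric multiplicity 1

The characteristic polynomial is (x - 4)^3, so the factor x - 4 appears with exponent 3: the algebraic multiplicity is 3.

rank(A - 4I) = 2, so the eigenspace has dimension 3 - 2 = 1: the geometric multiplicity is 1.

Since 1 < 3, A is not diagonalizable.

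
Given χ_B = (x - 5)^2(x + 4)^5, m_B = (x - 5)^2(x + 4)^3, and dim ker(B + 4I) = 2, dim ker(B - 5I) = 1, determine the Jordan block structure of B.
λ = -4: algebraic multiplicity 5 (exponent in χ_B), largest block size 3 (exponent in m_B), 2 blocks (geometric multiplicity). These force block sizes [3, 2].
λ = 5: algebraic multiplicity 2 (exponent in χ_B), largest block size 2 (exponent in m_B), 1 block (geometric multiplicity). This forces block sizes [2].

Jordan blocks: (-4, 3), (-4, 2), (5, 2)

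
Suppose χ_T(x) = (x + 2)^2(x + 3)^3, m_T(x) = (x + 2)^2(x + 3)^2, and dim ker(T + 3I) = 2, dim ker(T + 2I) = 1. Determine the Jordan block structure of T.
Jordan blocks: (-3, 2), (-3, 1), (-2, 2)

λ = -3: algebraic multiplicity 3 (exponent in χ_T), largest block size 2 (exponent in m_T), 2 blocks (geometric multiplicity). These force block sizes [2, 1].
λ = -2: algebraic multiplicity 2 (exponent in χ_T), largest block size 2 (exponent in m_T), 1 block (geometric multiplicity). This forces block sizes [2].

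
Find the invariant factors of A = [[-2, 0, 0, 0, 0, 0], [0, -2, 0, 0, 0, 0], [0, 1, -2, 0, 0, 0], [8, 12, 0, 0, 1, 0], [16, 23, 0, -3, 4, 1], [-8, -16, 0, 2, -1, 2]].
The Jordan structure of A has elementary divisors (x + 2)^2, (x + 2), (x - 2)^3. Arranging the block sizes at each eigenvalue in decreasing order and taking row products gives the invariant factors.

Invariant factors (smallest first, each dividing the next): x + 2, (x - 2)^3(x + 2)^2.

Check: the last factor (x - 2)^3(x + 2)^2 is the minimal polynomial, and the product (x - 2)^3(x + 2)^3 is the characteristic polynomial.

x + 2, (x - 2)^3(x + 2)^2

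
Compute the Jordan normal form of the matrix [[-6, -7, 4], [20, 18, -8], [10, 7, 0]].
J = [[4, 1, 0], [0, 4, 0], [0, 0, 4]]

The characteristic polynomial is det(xI - A) = (x - 4)^3, so the eigenvalues are 4 (algebraic multiplicity 3).

For λ = 4: rank(A - 4I) = 1, rank((A - 4I)^2) = 0. The eigenspace has dimension 3 - 1 = 2, so there are 2 Jordan blocks; the rank sequence gives block sizes [2, 1].

Assembling the blocks gives the Jordan form J above.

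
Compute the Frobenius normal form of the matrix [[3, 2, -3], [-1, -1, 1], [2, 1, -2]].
The invariant factors of A (the non-unit diagonal entries of the Smith normal form of xI - A over ℚ[x]) are x^3, each dividing the next. The characteristic polynomial is their product, x^3.

The rational canonical form is the block-diagonal matrix of companion matrices C(f_i):
R = [[0, 0, 0], [1, 0, 0], [0, 1, 0]].

R = [[0, 0, 0], [1, 0, 0], [0, 1, 0]]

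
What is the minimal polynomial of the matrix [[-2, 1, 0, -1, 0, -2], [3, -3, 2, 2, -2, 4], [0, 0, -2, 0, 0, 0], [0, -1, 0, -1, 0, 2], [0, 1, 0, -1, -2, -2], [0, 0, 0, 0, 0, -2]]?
The characteristic polynomial factors as (x + 2)^6. The minimal polynomial is ∏(x - λ)^{k_λ} where k_λ is the size of the largest Jordan block at λ.

For λ = -2: rank(A + 2I) = 2, and the largest Jordan block has size 3 (the smallest k with rank((A + 2I)^k) = rank((A + 2I)^(k+1))).

So m_A(x) = (x + 2)^3.

m_A(x) = (x + 2)^3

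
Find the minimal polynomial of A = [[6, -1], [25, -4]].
m_A(x) = (x - 1)^2

The characteristic polynomial factors as (x - 1)^2. The minimal polynomial is ∏(x - λ)^{k_λ} where k_λ is the size of the largest Jordan block at λ.

For λ = 1: rank(A - I) = 1, and the largest Jordan block has size 2 (the smallest k with rank((A - I)^k) = rank((A - I)^(k+1))).

So m_A(x) = (x - 1)^2.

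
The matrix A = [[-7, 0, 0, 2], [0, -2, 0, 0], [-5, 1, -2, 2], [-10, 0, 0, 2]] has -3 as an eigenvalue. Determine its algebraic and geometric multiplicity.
The characteristic polynomial is (x + 2)^3(x + 3), so the factor x + 3 appears with exponent 1: the algebraic multiplicity is 1.

rank(A + 3I) = 3, so the eigenspace has dimension 4 - 3 = 1: the geometric multiplicity is 1.

algebraic multiplicity 1, geometric multiplicity 1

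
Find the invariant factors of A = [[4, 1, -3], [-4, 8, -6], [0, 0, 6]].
x - 6, (x - 6)^2

The Jordan structure of A has elementary divisors (x - 6)^2, (x - 6). Arranging the block sizes at each eigenvalue in decreasing order and taking row products gives the invariant factors.

Invariant factors (smallest first, each dividing the next): x - 6, (x - 6)^2.

Check: the last factor (x - 6)^2 is the minimal polynomial, and the product (x - 6)^3 is the characteristic polynomial.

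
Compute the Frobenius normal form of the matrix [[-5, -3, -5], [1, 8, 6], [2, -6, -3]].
The invariant factors of A (the non-unit diagonal entries of the Smith normal form of xI - A over ℚ[x]) are x^3 - 5, each dividing the next. The characteristic polynomial is their product, x^3 - 5.

The rational canonical form is the block-diagonal matrix of companion matrices C(f_i):
R = [[0, 0, 5], [1, 0, 0], [0, 1, 0]].

Note the characteristic polynomial does not split into linear factors over ℚ, so A has no Jordan form over ℚ; the rational canonical form exists over any field.

R = [[0, 0, 5], [1, 0, 0], [0, 1, 0]]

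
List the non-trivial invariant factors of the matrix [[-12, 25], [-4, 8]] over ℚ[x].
(x + 2)^2

The Jordan structure of A has elementary divisors (x + 2)^2. Arranging the block sizes at each eigenvalue in decreasing order and taking row products gives the invariant factors.

Invariant factors (smallest first, each dividing the next): (x + 2)^2.

Check: the last factor (x + 2)^2 is the minimal polynomial, and the product (x + 2)^2 is the characteristic polynomial.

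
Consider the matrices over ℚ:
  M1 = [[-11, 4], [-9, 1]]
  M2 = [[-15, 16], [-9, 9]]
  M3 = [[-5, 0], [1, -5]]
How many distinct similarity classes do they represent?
2 classes: {M1, M3}, {M2}

Characteristic polynomials: χ_{M1} = (x + 5)^2, χ_{M2} = (x + 3)^2, χ_{M3} = (x + 5)^2.

{M1, M3}: invariant factors (x + 5)^2.

{M2}: invariant factors (x + 3)^2.

Matrices are similar if and only if their invariant-factor lists agree; the partition into similarity classes is {M1, M3}, {M2}.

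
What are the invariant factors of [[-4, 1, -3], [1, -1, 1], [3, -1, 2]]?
The Jordan structure of A has elementary divisors (x + 1)^3. Arranging the block sizes at each eigenvalue in decreasing order and taking row products gives the invariant factors.

Invariant factors (smallest first, each dividing the next): (x + 1)^3.

Check: the last factor (x + 1)^3 is the minimal polynomial, and the product (x + 1)^3 is the characteristic polynomial.

(x + 1)^3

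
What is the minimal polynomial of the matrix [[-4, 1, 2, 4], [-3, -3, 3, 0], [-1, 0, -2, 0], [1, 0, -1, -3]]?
m_A(x) = (x + 3)^3

The characteristic polynomial factors as (x + 3)^4. The minimal polynomial is ∏(x - λ)^{k_λ} where k_λ is the size of the largest Jordan block at λ.

For λ = -3: rank(A + 3I) = 2, and the largest Jordan block has size 3 (the smallest k with rank((A + 3I)^k) = rank((A + 3I)^(k+1))).

So m_A(x) = (x + 3)^3.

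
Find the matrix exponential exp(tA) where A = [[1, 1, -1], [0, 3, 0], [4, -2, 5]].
e^{tA} = [[(1 - 2*t)*e^{3*t}, t*e^{3*t}, -t*e^{3*t}], [0, e^{3*t}, 0], [4*t*e^{3*t}, -2*t*e^{3*t}, (2*t + 1)*e^{3*t}]]

A has Jordan form J = [[3, 1, 0], [0, 3, 0], [0, 0, 3]] with A = PJP^{-1}, so e^{tA} = P e^{tJ} P^{-1}.

For a Jordan block J_k(λ), e^{tJ_k(λ)} = e^{λt} · (I + tN + t^2 N^2/2! + ... + t^{k-1} N^{k-1}/(k-1)!) where N is the nilpotent superdiagonal part.

Assembling the blocks and conjugating back gives the entries of e^{tA} as shown above.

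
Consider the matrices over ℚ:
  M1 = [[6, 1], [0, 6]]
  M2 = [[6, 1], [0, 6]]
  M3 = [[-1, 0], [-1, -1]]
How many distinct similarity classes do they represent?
2 classes: {M1, M2}, {M3}

Characteristic polynomials: χ_{M1} = (x - 6)^2, χ_{M2} = (x - 6)^2, χ_{M3} = (x + 1)^2.

{M1, M2}: invariant factors (x - 6)^2.

{M3}: invariant factors (x + 1)^2.

Matrices are similar if and only if their invariant-factor lists agree; the partition into similarity classes is {M1, M2}, {M3}.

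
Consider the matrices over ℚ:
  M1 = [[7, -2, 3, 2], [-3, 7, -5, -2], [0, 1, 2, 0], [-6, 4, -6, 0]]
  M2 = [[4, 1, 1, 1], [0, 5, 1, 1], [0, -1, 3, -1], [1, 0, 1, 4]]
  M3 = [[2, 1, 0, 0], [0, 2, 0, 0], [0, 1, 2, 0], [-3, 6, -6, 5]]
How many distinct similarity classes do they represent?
Characteristic polynomials: χ_{M1} = (x - 4)^4, χ_{M2} = (x - 4)^4, χ_{M3} = (x - 5)(x - 2)^3.

{M1, M2}: invariant factors x - 4, (x - 4)^3.

{M3}: invariant factors x - 2, (x - 5)(x - 2)^2.

Matrices are similar if and only if their invariant-factor lists agree; the partition into similarity classes is {M1, M2}, {M3}.

2 classes: {M1, M2}, {M3}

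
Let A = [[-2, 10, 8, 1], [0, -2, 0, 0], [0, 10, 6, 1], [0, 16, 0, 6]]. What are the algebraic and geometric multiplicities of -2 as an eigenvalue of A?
The characteristic polynomial is (x - 6)^2(x + 2)^2, so the factor x + 2 appears with exponent 2: the algebraic multiplicity is 2.

rank(A + 2I) = 2, so the eigenspace has dimension 4 - 2 = 2: the geometric multiplicity is 2.

algebraic multiplicity 2, geometric multiplicity 2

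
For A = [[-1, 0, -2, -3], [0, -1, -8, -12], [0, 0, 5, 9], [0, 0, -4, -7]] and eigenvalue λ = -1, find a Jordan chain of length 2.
v_1 = [[0, 10, -8, 5]]^T, v_2 = [[1, 4, -3, 2]]^T

We seek v_1 ∈ ker((A + I)^2) \ ker(A + I), then set v_{i+1} = (A + I) v_i.

One such chain is v_1 = [[0, 10, -8, 5]]^T, v_2 = [[1, 4, -3, 2]]^T. Check: (A + I) v_2 = [[0, 0, 0, 0]]^T = 0.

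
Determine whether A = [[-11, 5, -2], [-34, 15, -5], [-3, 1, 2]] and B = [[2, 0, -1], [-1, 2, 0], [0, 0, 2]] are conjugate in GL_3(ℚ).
Yes.

Two matrices over a field are similar if and only if they have the same invariant factors.

Both A and B have characteristic polynomial (x - 2)^3 and minimal polynomial (x - 2)^3. Computing further, both have invariant factors (x - 2)^3. Hence A and B are similar.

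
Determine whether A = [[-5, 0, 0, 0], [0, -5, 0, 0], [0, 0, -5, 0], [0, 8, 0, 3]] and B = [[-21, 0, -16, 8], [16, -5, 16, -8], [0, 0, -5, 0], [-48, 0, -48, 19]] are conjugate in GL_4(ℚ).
Two matrices over a field are similar if and only if they have the same invariant factors.

Both A and B have characteristic polynomial (x - 3)(x + 5)^3 and minimal polynomial (x - 3)(x + 5). Computing further, both have invariant factors x + 5, x + 5, (x - 3)(x + 5). Hence A and B are similar.

Yes.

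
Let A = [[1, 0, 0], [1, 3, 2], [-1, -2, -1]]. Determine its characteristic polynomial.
χ_A(x) = (x - 1)^3

xI - A = [[x - 1, 0, 0], [-1, x - 3, -2], [1, 2, x + 1]].

Expanding det(xI - A) along the first row:
det(xI - A) = + (x - 1)·det([[x - 3, -2], [2, x + 1]]) - (0)·det([[-1, -2], [1, x + 1]]) + (0)·det([[-1, x - 3], [1, 2]]).

Evaluating gives χ_A(x) = x^3 - 3x^2 + 3x - 1 = (x - 1)^3.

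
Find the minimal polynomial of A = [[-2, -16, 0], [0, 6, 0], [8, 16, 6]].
The characteristic polynomial factors as (x - 6)^2(x + 2). The minimal polynomial is ∏(x - λ)^{k_λ} where k_λ is the size of the largest Jordan block at λ.

For λ = -2: rank(A + 2I) = 2, and the largest Jordan block has size 1 (the smallest k with rank((A + 2I)^k) = rank((A + 2I)^(k+1))).
For λ = 6: rank(A - 6I) = 1, and the largest Jordan block has size 1 (the smallest k with rank((A - 6I)^k) = rank((A - 6I)^(k+1))).

So m_A(x) = (x - 6)(x + 2).

m_A(x) = (x - 6)(x + 2)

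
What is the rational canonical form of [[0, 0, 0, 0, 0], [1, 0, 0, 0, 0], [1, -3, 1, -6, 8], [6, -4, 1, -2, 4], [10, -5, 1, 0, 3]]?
R = [[0, 0, 0, 0, 0], [1, 0, 0, 0, 0], [0, 1, 0, 0, 4], [0, 0, 1, 0, 7], [0, 0, 0, 1, 2]]

The invariant factors of A (the non-unit diagonal entries of the Smith normal form of xI - A over ℚ[x]) are x^2(x - 4)(x + 1)^2, each dividing the next. The characteristic polynomial is their product, x^2(x - 4)(x + 1)^2.

The rational canonical form is the block-diagonal matrix of companion matrices C(f_i):
R = [[0, 0, 0, 0, 0], [1, 0, 0, 0, 0], [0, 1, 0, 0, 4], [0, 0, 1, 0, 7], [0, 0, 0, 1, 2]].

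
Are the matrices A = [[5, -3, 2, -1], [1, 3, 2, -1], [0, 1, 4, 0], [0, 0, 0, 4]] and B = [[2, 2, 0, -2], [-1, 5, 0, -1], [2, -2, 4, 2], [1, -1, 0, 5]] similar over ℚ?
No.

Both have characteristic polynomial (x - 4)^4, but the minimal polynomial of A is (x - 4)^3 while the minimal polynomial of B is (x - 4)^2. The minimal polynomial is a similarity invariant, so A and B are not similar.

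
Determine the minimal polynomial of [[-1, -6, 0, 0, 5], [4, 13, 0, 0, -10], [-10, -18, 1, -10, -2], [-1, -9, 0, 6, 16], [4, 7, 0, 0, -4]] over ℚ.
The characteristic polynomial factors as (x - 6)^2(x - 1)^3. The minimal polynomial is ∏(x - λ)^{k_λ} where k_λ is the size of the largest Jordan block at λ.

For λ = 1: rank(A - I) = 3, and the largest Jordan block has size 2 (the smallest k with rank((A - I)^k) = rank((A - I)^(k+1))).
For λ = 6: rank(A - 6I) = 4, and the largest Jordan block has size 2 (the smallest k with rank((A - 6I)^k) = rank((A - 6I)^(k+1))).

So m_A(x) = (x - 6)^2(x - 1)^2.

m_A(x) = (x - 6)^2(x - 1)^2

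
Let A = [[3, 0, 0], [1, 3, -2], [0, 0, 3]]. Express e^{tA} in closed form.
A has Jordan form J = [[3, 1, 0], [0, 3, 0], [0, 0, 3]] with A = PJP^{-1}, so e^{tA} = P e^{tJ} P^{-1}.

For a Jordan block J_k(λ), e^{tJ_k(λ)} = e^{λt} · (I + tN + t^2 N^2/2! + ... + t^{k-1} N^{k-1}/(k-1)!) where N is the nilpotent superdiagonal part.

Assembling the blocks and conjugating back gives the entries of e^{tA} as shown above.

e^{tA} = [[e^{3*t}, 0, 0], [t*e^{3*t}, e^{3*t}, -2*t*e^{3*t}], [0, 0, e^{3*t}]]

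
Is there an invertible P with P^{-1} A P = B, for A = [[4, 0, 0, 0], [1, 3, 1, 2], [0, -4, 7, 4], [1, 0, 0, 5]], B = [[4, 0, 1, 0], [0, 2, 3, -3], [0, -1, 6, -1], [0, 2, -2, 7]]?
Two matrices over a field are similar if and only if they have the same invariant factors.

Both A and B have characteristic polynomial (x - 5)^3(x - 4) and minimal polynomial (x - 5)^2(x - 4). Computing further, both have invariant factors x - 5, (x - 5)^2(x - 4). Hence A and B are similar.

Yes.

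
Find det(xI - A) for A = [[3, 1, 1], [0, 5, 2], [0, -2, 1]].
χ_A(x) = (x - 3)^3

xI - A = [[x - 3, -1, -1], [0, x - 5, -2], [0, 2, x - 1]].

Expanding det(xI - A) along the first row:
det(xI - A) = + (x - 3)·det([[x - 5, -2], [2, x - 1]]) - (-1)·det([[0, -2], [0, x - 1]]) + (-1)·det([[0, x - 5], [0, 2]]).

Evaluating gives χ_A(x) = x^3 - 9x^2 + 27x - 27 = (x - 3)^3.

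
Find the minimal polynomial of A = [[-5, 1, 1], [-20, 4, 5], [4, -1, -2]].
The characteristic polynomial factors as (x + 1)^3. The minimal polynomial is ∏(x - λ)^{k_λ} where k_λ is the size of the largest Jordan block at λ.

For λ = -1: rank(A + I) = 1, and the largest Jordan block has size 2 (the smallest k with rank((A + I)^k) = rank((A + I)^(k+1))).

So m_A(x) = (x + 1)^2.

m_A(x) = (x + 1)^2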